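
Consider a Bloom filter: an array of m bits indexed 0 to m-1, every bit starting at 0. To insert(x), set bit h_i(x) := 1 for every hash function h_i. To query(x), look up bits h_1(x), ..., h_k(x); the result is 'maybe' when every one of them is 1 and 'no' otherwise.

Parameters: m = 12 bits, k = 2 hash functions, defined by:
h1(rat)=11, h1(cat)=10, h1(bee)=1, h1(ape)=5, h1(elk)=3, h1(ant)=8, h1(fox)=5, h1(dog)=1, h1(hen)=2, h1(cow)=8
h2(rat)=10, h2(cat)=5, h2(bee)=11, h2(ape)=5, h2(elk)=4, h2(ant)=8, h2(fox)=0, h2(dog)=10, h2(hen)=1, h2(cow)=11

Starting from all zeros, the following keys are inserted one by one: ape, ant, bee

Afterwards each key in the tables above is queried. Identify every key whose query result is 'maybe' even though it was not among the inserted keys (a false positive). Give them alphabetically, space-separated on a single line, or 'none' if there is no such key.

Start: bits=000000000000
After insert 'ape': sets bits 5 -> bits=000001000000
After insert 'ant': sets bits 8 -> bits=000001001000
After insert 'bee': sets bits 1 11 -> bits=010001001001
Not inserted: cat cow dog elk fox hen rat — query each against bits=010001001001:
query cat: checks bit5=1, bit10=0 (has a 0) -> no => not a false positive
query cow: checks bit8=1, bit11=1 (all 1) -> maybe => FALSE POSITIVE
query dog: checks bit1=1, bit10=0 (has a 0) -> no => not a false positive
query elk: checks bit3=0, bit4=0 (has a 0) -> no => not a false positive
query fox: checks bit0=0, bit5=1 (has a 0) -> no => not a false positive
query hen: checks bit1=1, bit2=0 (has a 0) -> no => not a false positive
query rat: checks bit10=0, bit11=1 (has a 0) -> no => not a false positive
False positives (alphabetical): cow

Answer: cow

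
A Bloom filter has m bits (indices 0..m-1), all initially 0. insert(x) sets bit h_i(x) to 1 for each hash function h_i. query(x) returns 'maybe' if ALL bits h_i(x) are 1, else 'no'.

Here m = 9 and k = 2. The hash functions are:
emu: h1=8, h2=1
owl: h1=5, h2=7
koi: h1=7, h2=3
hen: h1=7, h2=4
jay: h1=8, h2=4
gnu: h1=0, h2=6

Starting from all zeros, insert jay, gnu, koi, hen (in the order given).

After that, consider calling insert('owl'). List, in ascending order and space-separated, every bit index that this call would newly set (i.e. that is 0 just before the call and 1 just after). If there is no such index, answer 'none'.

Answer: 5

Derivation:
Start: bits=000000000
After insert 'jay': sets bits 4 8 -> bits=000010001
After insert 'gnu': sets bits 0 6 -> bits=100010101
After insert 'koi': sets bits 3 7 -> bits=100110111
After insert 'hen': sets bits 4 7 -> bits=100110111
insert 'owl' would touch bits 5 7; currently bit5=0, bit7=1
Bits that are 0 among those (would change 0->1): 5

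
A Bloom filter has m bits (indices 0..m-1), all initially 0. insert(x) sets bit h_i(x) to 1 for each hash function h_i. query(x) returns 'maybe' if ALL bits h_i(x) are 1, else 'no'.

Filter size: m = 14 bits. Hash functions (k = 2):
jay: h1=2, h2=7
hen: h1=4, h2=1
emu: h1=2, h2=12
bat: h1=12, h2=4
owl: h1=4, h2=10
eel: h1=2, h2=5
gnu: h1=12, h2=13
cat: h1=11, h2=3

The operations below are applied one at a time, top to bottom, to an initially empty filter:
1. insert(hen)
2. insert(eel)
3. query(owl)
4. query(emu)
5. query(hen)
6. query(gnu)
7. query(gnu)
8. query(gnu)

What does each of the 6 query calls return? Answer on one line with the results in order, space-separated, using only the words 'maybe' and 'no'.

Answer: no no maybe no no no

Derivation:
Start: bits=00000000000000
Op 1: insert hen -> sets bits 1 4 -> bits=01001000000000
Op 2: insert eel -> sets bits 2 5 -> bits=01101100000000
Op 3: query owl -> checks bit4=1, bit10=0 (has a 0) -> no
Op 4: query emu -> checks bit2=1, bit12=0 (has a 0) -> no
Op 5: query hen -> checks bit1=1, bit4=1 (all 1) -> maybe
Op 6: query gnu -> checks bit12=0, bit13=0 (has a 0) -> no
Op 7: query gnu -> checks bit12=0, bit13=0 (has a 0) -> no
Op 8: query gnu -> checks bit12=0, bit13=0 (has a 0) -> no
Query results in order: no no maybe no no no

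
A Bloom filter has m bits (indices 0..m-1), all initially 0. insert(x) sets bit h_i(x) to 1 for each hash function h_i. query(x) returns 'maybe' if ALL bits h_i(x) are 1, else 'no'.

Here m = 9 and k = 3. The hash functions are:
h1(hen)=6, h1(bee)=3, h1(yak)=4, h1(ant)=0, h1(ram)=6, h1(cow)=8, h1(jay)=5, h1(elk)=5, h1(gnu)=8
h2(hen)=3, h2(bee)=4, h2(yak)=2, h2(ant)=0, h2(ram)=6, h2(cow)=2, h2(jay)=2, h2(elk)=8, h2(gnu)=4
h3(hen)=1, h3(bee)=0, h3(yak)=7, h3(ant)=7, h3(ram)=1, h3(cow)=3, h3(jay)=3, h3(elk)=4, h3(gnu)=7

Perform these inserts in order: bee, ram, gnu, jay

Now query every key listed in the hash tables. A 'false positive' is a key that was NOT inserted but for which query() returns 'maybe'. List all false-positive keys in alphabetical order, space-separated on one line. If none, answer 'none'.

Answer: ant cow elk hen yak

Derivation:
Start: bits=000000000
After insert 'bee': sets bits 0 3 4 -> bits=100110000
After insert 'ram': sets bits 1 6 -> bits=110110100
After insert 'gnu': sets bits 4 7 8 -> bits=110110111
After insert 'jay': sets bits 2 3 5 -> bits=111111111
Not inserted: ant cow elk hen yak — query each against bits=111111111:
query ant: checks bit0=1, bit7=1 (all 1) -> maybe => FALSE POSITIVE
query cow: checks bit2=1, bit3=1, bit8=1 (all 1) -> maybe => FALSE POSITIVE
query elk: checks bit4=1, bit5=1, bit8=1 (all 1) -> maybe => FALSE POSITIVE
query hen: checks bit1=1, bit3=1, bit6=1 (all 1) -> maybe => FALSE POSITIVE
query yak: checks bit2=1, bit4=1, bit7=1 (all 1) -> maybe => FALSE POSITIVE
False positives (alphabetical): ant cow elk hen yak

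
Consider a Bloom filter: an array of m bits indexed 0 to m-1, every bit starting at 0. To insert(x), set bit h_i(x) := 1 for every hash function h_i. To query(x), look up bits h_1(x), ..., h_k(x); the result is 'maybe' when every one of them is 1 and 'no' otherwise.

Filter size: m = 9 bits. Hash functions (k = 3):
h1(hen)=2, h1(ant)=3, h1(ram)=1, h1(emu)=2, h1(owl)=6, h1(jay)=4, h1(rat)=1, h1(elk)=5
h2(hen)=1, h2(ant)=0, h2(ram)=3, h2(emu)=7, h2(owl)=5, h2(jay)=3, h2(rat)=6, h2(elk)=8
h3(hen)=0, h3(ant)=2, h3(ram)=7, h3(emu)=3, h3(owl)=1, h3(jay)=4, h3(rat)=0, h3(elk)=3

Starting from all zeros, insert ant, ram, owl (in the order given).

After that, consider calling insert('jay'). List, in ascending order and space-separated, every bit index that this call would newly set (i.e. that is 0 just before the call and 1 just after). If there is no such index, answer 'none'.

Start: bits=000000000
After insert 'ant': sets bits 0 2 3 -> bits=101100000
After insert 'ram': sets bits 1 3 7 -> bits=111100010
After insert 'owl': sets bits 1 5 6 -> bits=111101110
insert 'jay' would touch bits 3 4; currently bit3=1, bit4=0
Bits that are 0 among those (would change 0->1): 4

Answer: 4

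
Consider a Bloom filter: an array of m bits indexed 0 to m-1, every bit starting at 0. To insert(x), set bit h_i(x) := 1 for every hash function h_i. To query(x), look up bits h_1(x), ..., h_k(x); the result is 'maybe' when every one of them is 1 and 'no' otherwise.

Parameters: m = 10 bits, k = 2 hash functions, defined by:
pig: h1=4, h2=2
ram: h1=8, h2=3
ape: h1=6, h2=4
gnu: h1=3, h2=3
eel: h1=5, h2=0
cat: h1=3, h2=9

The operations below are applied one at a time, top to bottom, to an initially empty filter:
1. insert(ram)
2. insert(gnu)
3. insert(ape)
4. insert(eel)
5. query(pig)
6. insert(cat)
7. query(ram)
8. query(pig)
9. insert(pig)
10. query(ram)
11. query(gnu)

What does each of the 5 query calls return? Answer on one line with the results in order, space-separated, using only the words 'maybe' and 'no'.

Answer: no maybe no maybe maybe

Derivation:
Start: bits=0000000000
Op 1: insert ram -> sets bits 3 8 -> bits=0001000010
Op 2: insert gnu -> sets bits 3 -> bits=0001000010
Op 3: insert ape -> sets bits 4 6 -> bits=0001101010
Op 4: insert eel -> sets bits 0 5 -> bits=1001111010
Op 5: query pig -> checks bit2=0, bit4=1 (has a 0) -> no
Op 6: insert cat -> sets bits 3 9 -> bits=1001111011
Op 7: query ram -> checks bit3=1, bit8=1 (all 1) -> maybe
Op 8: query pig -> checks bit2=0, bit4=1 (has a 0) -> no
Op 9: insert pig -> sets bits 2 4 -> bits=1011111011
Op 10: query ram -> checks bit3=1, bit8=1 (all 1) -> maybe
Op 11: query gnu -> checks bit3=1 (all 1) -> maybe
Query results in order: no maybe no maybe maybe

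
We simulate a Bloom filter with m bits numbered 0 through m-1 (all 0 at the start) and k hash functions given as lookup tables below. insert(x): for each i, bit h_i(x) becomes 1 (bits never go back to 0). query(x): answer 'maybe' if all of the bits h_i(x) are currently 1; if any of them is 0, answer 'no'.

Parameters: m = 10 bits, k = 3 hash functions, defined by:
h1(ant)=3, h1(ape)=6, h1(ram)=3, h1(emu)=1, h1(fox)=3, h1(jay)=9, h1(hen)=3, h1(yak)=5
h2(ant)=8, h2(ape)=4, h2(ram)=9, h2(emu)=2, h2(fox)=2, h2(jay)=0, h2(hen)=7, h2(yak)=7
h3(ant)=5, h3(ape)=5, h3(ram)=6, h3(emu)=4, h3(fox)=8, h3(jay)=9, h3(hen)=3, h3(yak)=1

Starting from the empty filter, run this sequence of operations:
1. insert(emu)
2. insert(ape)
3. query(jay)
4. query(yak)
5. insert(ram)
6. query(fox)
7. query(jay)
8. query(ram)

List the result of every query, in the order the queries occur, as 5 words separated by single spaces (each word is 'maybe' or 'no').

Start: bits=0000000000
Op 1: insert emu -> sets bits 1 2 4 -> bits=0110100000
Op 2: insert ape -> sets bits 4 5 6 -> bits=0110111000
Op 3: query jay -> checks bit0=0, bit9=0 (has a 0) -> no
Op 4: query yak -> checks bit1=1, bit5=1, bit7=0 (has a 0) -> no
Op 5: insert ram -> sets bits 3 6 9 -> bits=0111111001
Op 6: query fox -> checks bit2=1, bit3=1, bit8=0 (has a 0) -> no
Op 7: query jay -> checks bit0=0, bit9=1 (has a 0) -> no
Op 8: query ram -> checks bit3=1, bit6=1, bit9=1 (all 1) -> maybe
Query results in order: no no no no maybe

Answer: no no no no maybe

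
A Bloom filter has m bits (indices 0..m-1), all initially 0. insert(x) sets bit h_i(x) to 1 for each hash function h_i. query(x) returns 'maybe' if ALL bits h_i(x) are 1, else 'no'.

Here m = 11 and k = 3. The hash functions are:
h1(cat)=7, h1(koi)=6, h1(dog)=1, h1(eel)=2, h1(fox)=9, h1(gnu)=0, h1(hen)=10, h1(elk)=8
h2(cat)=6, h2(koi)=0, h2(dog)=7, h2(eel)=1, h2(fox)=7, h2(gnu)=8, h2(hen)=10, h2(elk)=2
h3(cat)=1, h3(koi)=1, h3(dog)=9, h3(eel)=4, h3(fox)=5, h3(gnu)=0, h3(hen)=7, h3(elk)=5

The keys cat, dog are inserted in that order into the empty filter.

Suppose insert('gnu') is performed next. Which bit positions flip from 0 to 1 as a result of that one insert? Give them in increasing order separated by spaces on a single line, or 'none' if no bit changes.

Start: bits=00000000000
After insert 'cat': sets bits 1 6 7 -> bits=01000011000
After insert 'dog': sets bits 1 7 9 -> bits=01000011010
insert 'gnu' would touch bits 0 8; currently bit0=0, bit8=0
Bits that are 0 among those (would change 0->1): 0 8

Answer: 0 8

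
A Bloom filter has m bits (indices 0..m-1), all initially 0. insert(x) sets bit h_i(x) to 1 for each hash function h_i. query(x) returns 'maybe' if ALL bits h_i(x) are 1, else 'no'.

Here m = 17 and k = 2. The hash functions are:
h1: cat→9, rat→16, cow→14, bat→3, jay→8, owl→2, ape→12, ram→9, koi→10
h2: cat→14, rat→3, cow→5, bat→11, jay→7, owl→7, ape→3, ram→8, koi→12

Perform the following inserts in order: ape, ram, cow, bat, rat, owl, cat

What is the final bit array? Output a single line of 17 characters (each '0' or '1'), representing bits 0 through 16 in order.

Answer: 00110101110110101

Derivation:
Start: bits=00000000000000000
After insert 'ape': sets bits 3 12 -> bits=00010000000010000
After insert 'ram': sets bits 8 9 -> bits=00010000110010000
After insert 'cow': sets bits 5 14 -> bits=00010100110010100
After insert 'bat': sets bits 3 11 -> bits=00010100110110100
After insert 'rat': sets bits 3 16 -> bits=00010100110110101
After insert 'owl': sets bits 2 7 -> bits=00110101110110101
After insert 'cat': sets bits 9 14 -> bits=00110101110110101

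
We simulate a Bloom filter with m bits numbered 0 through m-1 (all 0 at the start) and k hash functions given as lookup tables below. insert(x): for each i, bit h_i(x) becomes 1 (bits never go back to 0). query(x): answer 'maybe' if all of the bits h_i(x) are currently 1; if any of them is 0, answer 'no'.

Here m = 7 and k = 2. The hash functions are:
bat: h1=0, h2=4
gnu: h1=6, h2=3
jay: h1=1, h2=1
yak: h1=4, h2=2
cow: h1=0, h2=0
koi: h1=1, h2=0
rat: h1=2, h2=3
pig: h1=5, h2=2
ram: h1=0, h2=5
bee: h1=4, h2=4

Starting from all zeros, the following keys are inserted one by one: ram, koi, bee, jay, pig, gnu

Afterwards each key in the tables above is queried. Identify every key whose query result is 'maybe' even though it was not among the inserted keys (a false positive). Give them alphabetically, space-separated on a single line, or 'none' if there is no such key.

Start: bits=0000000
After insert 'ram': sets bits 0 5 -> bits=1000010
After insert 'koi': sets bits 0 1 -> bits=1100010
After insert 'bee': sets bits 4 -> bits=1100110
After insert 'jay': sets bits 1 -> bits=1100110
After insert 'pig': sets bits 2 5 -> bits=1110110
After insert 'gnu': sets bits 3 6 -> bits=1111111
Not inserted: bat cow rat yak — query each against bits=1111111:
query bat: checks bit0=1, bit4=1 (all 1) -> maybe => FALSE POSITIVE
query cow: checks bit0=1 (all 1) -> maybe => FALSE POSITIVE
query rat: checks bit2=1, bit3=1 (all 1) -> maybe => FALSE POSITIVE
query yak: checks bit2=1, bit4=1 (all 1) -> maybe => FALSE POSITIVE
False positives (alphabetical): bat cow rat yak

Answer: bat cow rat yak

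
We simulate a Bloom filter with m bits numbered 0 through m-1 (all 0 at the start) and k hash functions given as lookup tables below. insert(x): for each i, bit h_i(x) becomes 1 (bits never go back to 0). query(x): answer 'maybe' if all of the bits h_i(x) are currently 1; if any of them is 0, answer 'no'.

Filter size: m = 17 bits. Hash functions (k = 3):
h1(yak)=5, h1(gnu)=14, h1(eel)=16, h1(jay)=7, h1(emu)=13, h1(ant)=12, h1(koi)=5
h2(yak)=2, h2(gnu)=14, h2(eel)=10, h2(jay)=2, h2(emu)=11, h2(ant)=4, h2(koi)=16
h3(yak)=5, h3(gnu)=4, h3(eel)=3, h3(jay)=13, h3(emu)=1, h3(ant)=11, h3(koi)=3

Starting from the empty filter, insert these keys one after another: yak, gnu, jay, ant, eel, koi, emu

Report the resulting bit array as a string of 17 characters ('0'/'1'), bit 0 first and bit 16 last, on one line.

Answer: 01111101001111101

Derivation:
Start: bits=00000000000000000
After insert 'yak': sets bits 2 5 -> bits=00100100000000000
After insert 'gnu': sets bits 4 14 -> bits=00101100000000100
After insert 'jay': sets bits 2 7 13 -> bits=00101101000001100
After insert 'ant': sets bits 4 11 12 -> bits=00101101000111100
After insert 'eel': sets bits 3 10 16 -> bits=00111101001111101
After insert 'koi': sets bits 3 5 16 -> bits=00111101001111101
After insert 'emu': sets bits 1 11 13 -> bits=01111101001111101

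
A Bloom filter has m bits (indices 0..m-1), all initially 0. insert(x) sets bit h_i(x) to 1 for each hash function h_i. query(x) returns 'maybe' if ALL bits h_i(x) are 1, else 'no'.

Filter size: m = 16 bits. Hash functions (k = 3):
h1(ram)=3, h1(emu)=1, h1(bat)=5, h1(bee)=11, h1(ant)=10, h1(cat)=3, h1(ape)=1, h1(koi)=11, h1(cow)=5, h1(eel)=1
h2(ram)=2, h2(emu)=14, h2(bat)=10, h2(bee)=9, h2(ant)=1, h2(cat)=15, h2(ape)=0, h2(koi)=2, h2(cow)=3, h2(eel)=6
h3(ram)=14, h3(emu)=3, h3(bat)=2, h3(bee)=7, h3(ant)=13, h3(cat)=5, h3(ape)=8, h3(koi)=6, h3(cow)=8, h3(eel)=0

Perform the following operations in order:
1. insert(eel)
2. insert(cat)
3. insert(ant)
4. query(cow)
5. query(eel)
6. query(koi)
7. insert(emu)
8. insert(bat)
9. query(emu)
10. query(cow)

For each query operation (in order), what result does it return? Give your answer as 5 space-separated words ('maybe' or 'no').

Answer: no maybe no maybe no

Derivation:
Start: bits=0000000000000000
Op 1: insert eel -> sets bits 0 1 6 -> bits=1100001000000000
Op 2: insert cat -> sets bits 3 5 15 -> bits=1101011000000001
Op 3: insert ant -> sets bits 1 10 13 -> bits=1101011000100101
Op 4: query cow -> checks bit3=1, bit5=1, bit8=0 (has a 0) -> no
Op 5: query eel -> checks bit0=1, bit1=1, bit6=1 (all 1) -> maybe
Op 6: query koi -> checks bit2=0, bit6=1, bit11=0 (has a 0) -> no
Op 7: insert emu -> sets bits 1 3 14 -> bits=1101011000100111
Op 8: insert bat -> sets bits 2 5 10 -> bits=1111011000100111
Op 9: query emu -> checks bit1=1, bit3=1, bit14=1 (all 1) -> maybe
Op 10: query cow -> checks bit3=1, bit5=1, bit8=0 (has a 0) -> no
Query results in order: no maybe no maybe no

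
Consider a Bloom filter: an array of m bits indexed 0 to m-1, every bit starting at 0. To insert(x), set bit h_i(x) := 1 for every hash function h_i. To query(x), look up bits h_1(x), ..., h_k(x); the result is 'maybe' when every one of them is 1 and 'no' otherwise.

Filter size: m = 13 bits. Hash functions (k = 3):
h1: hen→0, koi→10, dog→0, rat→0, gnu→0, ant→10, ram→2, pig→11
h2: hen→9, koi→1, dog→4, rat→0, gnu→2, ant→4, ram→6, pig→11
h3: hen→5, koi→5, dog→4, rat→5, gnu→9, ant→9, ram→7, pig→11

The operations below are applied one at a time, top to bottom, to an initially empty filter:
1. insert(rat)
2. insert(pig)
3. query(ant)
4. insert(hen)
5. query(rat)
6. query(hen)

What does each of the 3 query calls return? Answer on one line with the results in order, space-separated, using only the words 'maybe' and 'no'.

Answer: no maybe maybe

Derivation:
Start: bits=0000000000000
Op 1: insert rat -> sets bits 0 5 -> bits=1000010000000
Op 2: insert pig -> sets bits 11 -> bits=1000010000010
Op 3: query ant -> checks bit4=0, bit9=0, bit10=0 (has a 0) -> no
Op 4: insert hen -> sets bits 0 5 9 -> bits=1000010001010
Op 5: query rat -> checks bit0=1, bit5=1 (all 1) -> maybe
Op 6: query hen -> checks bit0=1, bit5=1, bit9=1 (all 1) -> maybe
Query results in order: no maybe maybe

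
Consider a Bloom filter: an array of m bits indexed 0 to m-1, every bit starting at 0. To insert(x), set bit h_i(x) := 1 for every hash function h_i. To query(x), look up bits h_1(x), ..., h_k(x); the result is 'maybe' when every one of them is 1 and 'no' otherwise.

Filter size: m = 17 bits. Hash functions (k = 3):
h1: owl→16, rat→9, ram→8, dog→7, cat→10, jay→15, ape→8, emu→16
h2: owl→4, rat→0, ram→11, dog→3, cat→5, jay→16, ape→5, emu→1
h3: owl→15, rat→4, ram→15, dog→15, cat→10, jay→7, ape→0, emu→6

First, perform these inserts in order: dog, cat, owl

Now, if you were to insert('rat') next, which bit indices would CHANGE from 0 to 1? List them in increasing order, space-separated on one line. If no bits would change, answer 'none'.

Start: bits=00000000000000000
After insert 'dog': sets bits 3 7 15 -> bits=00010001000000010
After insert 'cat': sets bits 5 10 -> bits=00010101001000010
After insert 'owl': sets bits 4 15 16 -> bits=00011101001000011
insert 'rat' would touch bits 0 4 9; currently bit0=0, bit4=1, bit9=0
Bits that are 0 among those (would change 0->1): 0 9

Answer: 0 9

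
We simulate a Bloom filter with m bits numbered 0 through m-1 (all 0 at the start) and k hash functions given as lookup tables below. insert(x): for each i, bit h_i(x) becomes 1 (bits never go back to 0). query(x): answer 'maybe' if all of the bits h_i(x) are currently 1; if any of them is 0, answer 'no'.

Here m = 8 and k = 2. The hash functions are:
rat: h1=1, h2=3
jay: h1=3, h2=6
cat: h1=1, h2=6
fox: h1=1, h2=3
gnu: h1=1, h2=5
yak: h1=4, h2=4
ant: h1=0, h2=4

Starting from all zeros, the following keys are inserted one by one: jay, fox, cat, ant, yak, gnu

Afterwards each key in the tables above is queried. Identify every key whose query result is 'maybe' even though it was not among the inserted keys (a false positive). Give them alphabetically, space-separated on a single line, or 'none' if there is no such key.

Answer: rat

Derivation:
Start: bits=00000000
After insert 'jay': sets bits 3 6 -> bits=00010010
After insert 'fox': sets bits 1 3 -> bits=01010010
After insert 'cat': sets bits 1 6 -> bits=01010010
After insert 'ant': sets bits 0 4 -> bits=11011010
After insert 'yak': sets bits 4 -> bits=11011010
After insert 'gnu': sets bits 1 5 -> bits=11011110
Not inserted: rat — query each against bits=11011110:
query rat: checks bit1=1, bit3=1 (all 1) -> maybe => FALSE POSITIVE
False positives (alphabetical): rat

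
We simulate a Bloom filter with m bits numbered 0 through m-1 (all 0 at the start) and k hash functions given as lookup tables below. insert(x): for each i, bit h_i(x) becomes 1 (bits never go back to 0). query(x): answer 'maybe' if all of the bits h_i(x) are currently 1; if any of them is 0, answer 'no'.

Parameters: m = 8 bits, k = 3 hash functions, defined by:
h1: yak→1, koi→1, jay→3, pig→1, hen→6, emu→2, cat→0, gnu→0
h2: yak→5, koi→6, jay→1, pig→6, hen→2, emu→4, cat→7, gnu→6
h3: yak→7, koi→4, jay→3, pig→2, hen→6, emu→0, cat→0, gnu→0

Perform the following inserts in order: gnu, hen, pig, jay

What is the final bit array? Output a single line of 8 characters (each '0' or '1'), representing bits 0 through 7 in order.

Start: bits=00000000
After insert 'gnu': sets bits 0 6 -> bits=10000010
After insert 'hen': sets bits 2 6 -> bits=10100010
After insert 'pig': sets bits 1 2 6 -> bits=11100010
After insert 'jay': sets bits 1 3 -> bits=11110010

Answer: 11110010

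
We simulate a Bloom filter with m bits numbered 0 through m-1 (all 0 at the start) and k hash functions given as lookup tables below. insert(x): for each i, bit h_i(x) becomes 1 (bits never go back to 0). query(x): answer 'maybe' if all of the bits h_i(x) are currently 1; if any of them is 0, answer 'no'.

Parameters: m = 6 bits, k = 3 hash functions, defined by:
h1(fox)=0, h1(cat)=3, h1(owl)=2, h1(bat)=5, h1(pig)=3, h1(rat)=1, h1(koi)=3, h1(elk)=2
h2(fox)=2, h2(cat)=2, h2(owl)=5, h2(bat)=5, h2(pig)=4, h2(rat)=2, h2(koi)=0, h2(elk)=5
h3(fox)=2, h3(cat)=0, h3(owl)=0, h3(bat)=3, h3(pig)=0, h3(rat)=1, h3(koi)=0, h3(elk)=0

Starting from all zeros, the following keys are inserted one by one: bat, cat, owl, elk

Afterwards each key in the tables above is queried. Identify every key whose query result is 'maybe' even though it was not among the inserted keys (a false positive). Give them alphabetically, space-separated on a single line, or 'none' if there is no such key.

Start: bits=000000
After insert 'bat': sets bits 3 5 -> bits=000101
After insert 'cat': sets bits 0 2 3 -> bits=101101
After insert 'owl': sets bits 0 2 5 -> bits=101101
After insert 'elk': sets bits 0 2 5 -> bits=101101
Not inserted: fox koi pig rat — query each against bits=101101:
query fox: checks bit0=1, bit2=1 (all 1) -> maybe => FALSE POSITIVE
query koi: checks bit0=1, bit3=1 (all 1) -> maybe => FALSE POSITIVE
query pig: checks bit0=1, bit3=1, bit4=0 (has a 0) -> no => not a false positive
query rat: checks bit1=0, bit2=1 (has a 0) -> no => not a false positive
False positives (alphabetical): fox koi

Answer: fox koi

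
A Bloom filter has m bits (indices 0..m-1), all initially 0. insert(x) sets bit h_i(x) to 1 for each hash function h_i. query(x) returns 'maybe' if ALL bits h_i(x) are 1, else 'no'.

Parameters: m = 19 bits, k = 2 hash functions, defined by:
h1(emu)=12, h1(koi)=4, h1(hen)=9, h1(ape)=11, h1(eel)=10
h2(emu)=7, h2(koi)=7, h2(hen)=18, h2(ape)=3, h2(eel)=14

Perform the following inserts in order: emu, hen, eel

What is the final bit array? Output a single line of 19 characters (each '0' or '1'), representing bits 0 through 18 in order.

Answer: 0000000101101010001

Derivation:
Start: bits=0000000000000000000
After insert 'emu': sets bits 7 12 -> bits=0000000100001000000
After insert 'hen': sets bits 9 18 -> bits=0000000101001000001
After insert 'eel': sets bits 10 14 -> bits=0000000101101010001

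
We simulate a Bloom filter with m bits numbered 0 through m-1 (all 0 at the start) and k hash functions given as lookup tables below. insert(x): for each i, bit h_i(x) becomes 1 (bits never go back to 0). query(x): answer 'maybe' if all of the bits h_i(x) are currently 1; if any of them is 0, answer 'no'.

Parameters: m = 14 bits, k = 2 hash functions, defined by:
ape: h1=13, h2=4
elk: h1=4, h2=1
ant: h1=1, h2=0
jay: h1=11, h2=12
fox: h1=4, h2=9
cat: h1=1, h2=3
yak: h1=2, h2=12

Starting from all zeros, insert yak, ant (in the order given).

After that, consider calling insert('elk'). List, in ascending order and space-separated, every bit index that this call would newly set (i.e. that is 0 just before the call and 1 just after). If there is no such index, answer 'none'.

Answer: 4

Derivation:
Start: bits=00000000000000
After insert 'yak': sets bits 2 12 -> bits=00100000000010
After insert 'ant': sets bits 0 1 -> bits=11100000000010
insert 'elk' would touch bits 1 4; currently bit1=1, bit4=0
Bits that are 0 among those (would change 0->1): 4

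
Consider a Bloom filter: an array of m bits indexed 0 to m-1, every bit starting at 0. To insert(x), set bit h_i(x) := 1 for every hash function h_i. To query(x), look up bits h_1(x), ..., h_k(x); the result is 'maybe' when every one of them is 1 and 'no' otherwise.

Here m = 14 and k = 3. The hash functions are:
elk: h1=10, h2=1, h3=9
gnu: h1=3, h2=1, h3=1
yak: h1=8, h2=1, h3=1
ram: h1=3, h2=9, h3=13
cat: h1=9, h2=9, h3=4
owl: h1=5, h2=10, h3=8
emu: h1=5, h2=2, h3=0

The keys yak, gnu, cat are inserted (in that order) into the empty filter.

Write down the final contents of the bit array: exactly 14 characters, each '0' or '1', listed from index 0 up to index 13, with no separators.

Answer: 01011000110000

Derivation:
Start: bits=00000000000000
After insert 'yak': sets bits 1 8 -> bits=01000000100000
After insert 'gnu': sets bits 1 3 -> bits=01010000100000
After insert 'cat': sets bits 4 9 -> bits=01011000110000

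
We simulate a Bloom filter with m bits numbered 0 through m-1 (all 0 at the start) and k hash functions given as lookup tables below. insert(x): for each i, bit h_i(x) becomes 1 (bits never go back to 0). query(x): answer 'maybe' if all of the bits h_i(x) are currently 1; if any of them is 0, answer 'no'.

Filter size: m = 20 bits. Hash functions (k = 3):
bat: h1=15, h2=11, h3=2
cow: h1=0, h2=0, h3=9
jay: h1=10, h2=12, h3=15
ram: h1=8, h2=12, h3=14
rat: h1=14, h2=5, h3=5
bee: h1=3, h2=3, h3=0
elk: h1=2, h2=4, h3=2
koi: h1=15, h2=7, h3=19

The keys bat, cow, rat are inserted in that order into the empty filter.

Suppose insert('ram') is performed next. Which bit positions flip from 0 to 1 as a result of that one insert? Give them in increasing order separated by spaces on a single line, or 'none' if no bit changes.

Start: bits=00000000000000000000
After insert 'bat': sets bits 2 11 15 -> bits=00100000000100010000
After insert 'cow': sets bits 0 9 -> bits=10100000010100010000
After insert 'rat': sets bits 5 14 -> bits=10100100010100110000
insert 'ram' would touch bits 8 12 14; currently bit8=0, bit12=0, bit14=1
Bits that are 0 among those (would change 0->1): 8 12

Answer: 8 12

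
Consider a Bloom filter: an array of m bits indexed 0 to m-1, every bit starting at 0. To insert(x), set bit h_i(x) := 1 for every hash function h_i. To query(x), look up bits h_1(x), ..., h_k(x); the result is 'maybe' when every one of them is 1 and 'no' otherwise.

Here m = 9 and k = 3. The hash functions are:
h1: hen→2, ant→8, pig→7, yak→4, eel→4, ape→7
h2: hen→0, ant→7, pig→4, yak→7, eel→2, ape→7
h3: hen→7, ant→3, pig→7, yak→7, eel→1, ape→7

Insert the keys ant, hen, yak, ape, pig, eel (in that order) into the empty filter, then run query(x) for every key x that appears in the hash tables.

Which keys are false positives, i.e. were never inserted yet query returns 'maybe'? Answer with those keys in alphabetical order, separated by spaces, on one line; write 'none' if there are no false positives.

Answer: none

Derivation:
Start: bits=000000000
After insert 'ant': sets bits 3 7 8 -> bits=000100011
After insert 'hen': sets bits 0 2 7 -> bits=101100011
After insert 'yak': sets bits 4 7 -> bits=101110011
After insert 'ape': sets bits 7 -> bits=101110011
After insert 'pig': sets bits 4 7 -> bits=101110011
After insert 'eel': sets bits 1 2 4 -> bits=111110011
Not inserted: (none) — query each against bits=111110011:
False positives (alphabetical): none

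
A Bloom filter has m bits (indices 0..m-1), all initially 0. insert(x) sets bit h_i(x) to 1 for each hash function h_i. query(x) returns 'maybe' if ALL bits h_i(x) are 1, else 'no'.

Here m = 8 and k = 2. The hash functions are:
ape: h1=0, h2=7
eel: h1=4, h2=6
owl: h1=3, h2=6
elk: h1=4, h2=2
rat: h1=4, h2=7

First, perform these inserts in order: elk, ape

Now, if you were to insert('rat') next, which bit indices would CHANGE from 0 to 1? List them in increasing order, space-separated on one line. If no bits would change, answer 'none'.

Start: bits=00000000
After insert 'elk': sets bits 2 4 -> bits=00101000
After insert 'ape': sets bits 0 7 -> bits=10101001
insert 'rat' would touch bits 4 7; currently bit4=1, bit7=1
Bits that are 0 among those (would change 0->1): none

Answer: none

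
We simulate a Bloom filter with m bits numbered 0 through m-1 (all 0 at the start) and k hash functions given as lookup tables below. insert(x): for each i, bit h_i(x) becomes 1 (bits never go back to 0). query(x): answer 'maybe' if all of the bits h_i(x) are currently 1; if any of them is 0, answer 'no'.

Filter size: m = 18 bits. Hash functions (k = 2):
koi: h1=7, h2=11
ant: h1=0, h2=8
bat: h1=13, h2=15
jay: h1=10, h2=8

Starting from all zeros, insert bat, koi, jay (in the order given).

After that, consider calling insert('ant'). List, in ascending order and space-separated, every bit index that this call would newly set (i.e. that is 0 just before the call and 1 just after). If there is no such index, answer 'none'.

Start: bits=000000000000000000
After insert 'bat': sets bits 13 15 -> bits=000000000000010100
After insert 'koi': sets bits 7 11 -> bits=000000010001010100
After insert 'jay': sets bits 8 10 -> bits=000000011011010100
insert 'ant' would touch bits 0 8; currently bit0=0, bit8=1
Bits that are 0 among those (would change 0->1): 0

Answer: 0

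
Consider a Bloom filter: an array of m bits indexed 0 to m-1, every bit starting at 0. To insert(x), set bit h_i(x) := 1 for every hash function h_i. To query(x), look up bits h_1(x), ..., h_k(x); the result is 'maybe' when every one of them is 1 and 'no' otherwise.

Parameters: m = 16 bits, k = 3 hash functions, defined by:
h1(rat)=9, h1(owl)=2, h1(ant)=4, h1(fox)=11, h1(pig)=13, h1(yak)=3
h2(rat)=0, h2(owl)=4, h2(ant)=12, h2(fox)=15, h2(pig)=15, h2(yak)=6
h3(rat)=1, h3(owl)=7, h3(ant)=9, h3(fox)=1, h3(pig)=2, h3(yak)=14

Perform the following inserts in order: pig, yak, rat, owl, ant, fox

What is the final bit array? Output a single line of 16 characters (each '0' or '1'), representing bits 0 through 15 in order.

Start: bits=0000000000000000
After insert 'pig': sets bits 2 13 15 -> bits=0010000000000101
After insert 'yak': sets bits 3 6 14 -> bits=0011001000000111
After insert 'rat': sets bits 0 1 9 -> bits=1111001001000111
After insert 'owl': sets bits 2 4 7 -> bits=1111101101000111
After insert 'ant': sets bits 4 9 12 -> bits=1111101101001111
After insert 'fox': sets bits 1 11 15 -> bits=1111101101011111

Answer: 1111101101011111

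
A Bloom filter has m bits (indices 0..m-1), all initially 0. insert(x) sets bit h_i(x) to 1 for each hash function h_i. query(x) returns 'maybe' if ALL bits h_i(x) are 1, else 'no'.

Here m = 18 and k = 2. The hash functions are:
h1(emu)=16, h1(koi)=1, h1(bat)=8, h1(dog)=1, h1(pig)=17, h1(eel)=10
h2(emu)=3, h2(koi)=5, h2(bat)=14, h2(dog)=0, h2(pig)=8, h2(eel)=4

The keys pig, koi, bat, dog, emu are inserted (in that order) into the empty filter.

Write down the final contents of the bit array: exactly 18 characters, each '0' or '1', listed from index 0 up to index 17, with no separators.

Start: bits=000000000000000000
After insert 'pig': sets bits 8 17 -> bits=000000001000000001
After insert 'koi': sets bits 1 5 -> bits=010001001000000001
After insert 'bat': sets bits 8 14 -> bits=010001001000001001
After insert 'dog': sets bits 0 1 -> bits=110001001000001001
After insert 'emu': sets bits 3 16 -> bits=110101001000001011

Answer: 110101001000001011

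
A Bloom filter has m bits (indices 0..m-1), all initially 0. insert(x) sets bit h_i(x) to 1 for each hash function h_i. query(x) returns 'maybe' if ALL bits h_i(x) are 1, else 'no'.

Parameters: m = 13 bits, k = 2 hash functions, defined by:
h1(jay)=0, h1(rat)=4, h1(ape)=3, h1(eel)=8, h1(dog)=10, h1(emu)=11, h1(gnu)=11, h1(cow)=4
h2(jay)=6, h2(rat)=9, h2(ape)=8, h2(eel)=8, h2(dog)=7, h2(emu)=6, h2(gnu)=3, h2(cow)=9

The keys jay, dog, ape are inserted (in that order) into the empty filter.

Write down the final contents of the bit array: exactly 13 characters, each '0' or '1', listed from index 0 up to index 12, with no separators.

Start: bits=0000000000000
After insert 'jay': sets bits 0 6 -> bits=1000001000000
After insert 'dog': sets bits 7 10 -> bits=1000001100100
After insert 'ape': sets bits 3 8 -> bits=1001001110100

Answer: 1001001110100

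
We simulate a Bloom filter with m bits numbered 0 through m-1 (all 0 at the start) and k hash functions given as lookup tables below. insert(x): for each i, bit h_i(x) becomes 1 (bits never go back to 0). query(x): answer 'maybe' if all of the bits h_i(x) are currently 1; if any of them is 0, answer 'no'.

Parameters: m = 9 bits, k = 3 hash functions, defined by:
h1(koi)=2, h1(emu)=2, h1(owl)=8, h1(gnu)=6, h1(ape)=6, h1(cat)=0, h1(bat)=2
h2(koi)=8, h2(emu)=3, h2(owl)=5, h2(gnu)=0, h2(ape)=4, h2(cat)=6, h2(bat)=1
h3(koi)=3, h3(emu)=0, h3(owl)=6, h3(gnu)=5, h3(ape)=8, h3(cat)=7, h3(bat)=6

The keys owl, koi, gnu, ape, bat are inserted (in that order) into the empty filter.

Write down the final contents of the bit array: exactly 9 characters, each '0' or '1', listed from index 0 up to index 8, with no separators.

Answer: 111111101

Derivation:
Start: bits=000000000
After insert 'owl': sets bits 5 6 8 -> bits=000001101
After insert 'koi': sets bits 2 3 8 -> bits=001101101
After insert 'gnu': sets bits 0 5 6 -> bits=101101101
After insert 'ape': sets bits 4 6 8 -> bits=101111101
After insert 'bat': sets bits 1 2 6 -> bits=111111101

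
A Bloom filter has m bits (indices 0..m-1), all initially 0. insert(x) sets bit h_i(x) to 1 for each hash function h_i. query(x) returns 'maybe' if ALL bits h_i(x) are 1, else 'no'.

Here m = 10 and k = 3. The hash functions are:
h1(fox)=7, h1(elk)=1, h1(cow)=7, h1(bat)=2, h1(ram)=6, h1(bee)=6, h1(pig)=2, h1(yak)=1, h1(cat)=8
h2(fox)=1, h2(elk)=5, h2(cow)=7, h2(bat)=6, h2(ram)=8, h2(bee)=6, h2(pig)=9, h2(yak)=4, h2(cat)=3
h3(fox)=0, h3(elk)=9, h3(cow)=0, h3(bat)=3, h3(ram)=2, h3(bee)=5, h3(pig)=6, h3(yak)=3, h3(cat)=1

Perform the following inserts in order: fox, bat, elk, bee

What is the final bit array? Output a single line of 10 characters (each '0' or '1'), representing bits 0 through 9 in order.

Start: bits=0000000000
After insert 'fox': sets bits 0 1 7 -> bits=1100000100
After insert 'bat': sets bits 2 3 6 -> bits=1111001100
After insert 'elk': sets bits 1 5 9 -> bits=1111011101
After insert 'bee': sets bits 5 6 -> bits=1111011101

Answer: 1111011101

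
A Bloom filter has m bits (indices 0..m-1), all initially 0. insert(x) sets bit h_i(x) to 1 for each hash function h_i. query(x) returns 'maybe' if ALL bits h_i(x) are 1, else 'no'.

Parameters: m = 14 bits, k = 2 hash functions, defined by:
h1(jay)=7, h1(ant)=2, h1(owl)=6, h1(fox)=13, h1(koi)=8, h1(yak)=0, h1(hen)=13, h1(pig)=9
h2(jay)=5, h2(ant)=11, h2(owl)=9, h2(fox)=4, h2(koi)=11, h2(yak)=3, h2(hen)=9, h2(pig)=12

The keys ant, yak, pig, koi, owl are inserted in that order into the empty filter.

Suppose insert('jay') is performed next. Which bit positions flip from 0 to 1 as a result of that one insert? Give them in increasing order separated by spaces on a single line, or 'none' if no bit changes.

Start: bits=00000000000000
After insert 'ant': sets bits 2 11 -> bits=00100000000100
After insert 'yak': sets bits 0 3 -> bits=10110000000100
After insert 'pig': sets bits 9 12 -> bits=10110000010110
After insert 'koi': sets bits 8 11 -> bits=10110000110110
After insert 'owl': sets bits 6 9 -> bits=10110010110110
insert 'jay' would touch bits 5 7; currently bit5=0, bit7=0
Bits that are 0 among those (would change 0->1): 5 7

Answer: 5 7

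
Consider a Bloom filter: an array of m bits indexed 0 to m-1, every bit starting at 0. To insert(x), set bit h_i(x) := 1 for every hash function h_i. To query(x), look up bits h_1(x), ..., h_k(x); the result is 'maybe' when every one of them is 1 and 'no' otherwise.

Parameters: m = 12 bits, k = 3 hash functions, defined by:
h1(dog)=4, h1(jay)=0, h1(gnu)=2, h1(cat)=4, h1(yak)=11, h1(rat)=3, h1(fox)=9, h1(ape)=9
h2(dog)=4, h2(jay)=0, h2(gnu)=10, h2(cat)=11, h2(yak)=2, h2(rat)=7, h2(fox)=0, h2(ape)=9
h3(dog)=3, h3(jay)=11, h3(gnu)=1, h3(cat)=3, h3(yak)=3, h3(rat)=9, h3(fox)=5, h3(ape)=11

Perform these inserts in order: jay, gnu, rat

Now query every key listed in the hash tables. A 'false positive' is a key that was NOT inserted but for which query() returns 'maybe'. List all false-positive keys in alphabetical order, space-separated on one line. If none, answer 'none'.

Start: bits=000000000000
After insert 'jay': sets bits 0 11 -> bits=100000000001
After insert 'gnu': sets bits 1 2 10 -> bits=111000000011
After insert 'rat': sets bits 3 7 9 -> bits=111100010111
Not inserted: ape cat dog fox yak — query each against bits=111100010111:
query ape: checks bit9=1, bit11=1 (all 1) -> maybe => FALSE POSITIVE
query cat: checks bit3=1, bit4=0, bit11=1 (has a 0) -> no => not a false positive
query dog: checks bit3=1, bit4=0 (has a 0) -> no => not a false positive
query fox: checks bit0=1, bit5=0, bit9=1 (has a 0) -> no => not a false positive
query yak: checks bit2=1, bit3=1, bit11=1 (all 1) -> maybe => FALSE POSITIVE
False positives (alphabetical): ape yak

Answer: ape yak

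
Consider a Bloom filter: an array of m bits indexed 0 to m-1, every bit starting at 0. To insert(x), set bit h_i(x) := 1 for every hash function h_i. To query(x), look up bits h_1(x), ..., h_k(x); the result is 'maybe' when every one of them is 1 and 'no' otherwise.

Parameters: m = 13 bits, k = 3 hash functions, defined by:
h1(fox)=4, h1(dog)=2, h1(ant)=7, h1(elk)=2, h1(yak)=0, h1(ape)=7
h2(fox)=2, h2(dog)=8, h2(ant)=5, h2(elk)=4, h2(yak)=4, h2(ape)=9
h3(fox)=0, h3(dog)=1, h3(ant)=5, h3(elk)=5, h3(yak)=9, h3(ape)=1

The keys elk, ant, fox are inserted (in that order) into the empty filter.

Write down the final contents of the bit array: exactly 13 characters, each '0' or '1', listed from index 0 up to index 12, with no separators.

Start: bits=0000000000000
After insert 'elk': sets bits 2 4 5 -> bits=0010110000000
After insert 'ant': sets bits 5 7 -> bits=0010110100000
After insert 'fox': sets bits 0 2 4 -> bits=1010110100000

Answer: 1010110100000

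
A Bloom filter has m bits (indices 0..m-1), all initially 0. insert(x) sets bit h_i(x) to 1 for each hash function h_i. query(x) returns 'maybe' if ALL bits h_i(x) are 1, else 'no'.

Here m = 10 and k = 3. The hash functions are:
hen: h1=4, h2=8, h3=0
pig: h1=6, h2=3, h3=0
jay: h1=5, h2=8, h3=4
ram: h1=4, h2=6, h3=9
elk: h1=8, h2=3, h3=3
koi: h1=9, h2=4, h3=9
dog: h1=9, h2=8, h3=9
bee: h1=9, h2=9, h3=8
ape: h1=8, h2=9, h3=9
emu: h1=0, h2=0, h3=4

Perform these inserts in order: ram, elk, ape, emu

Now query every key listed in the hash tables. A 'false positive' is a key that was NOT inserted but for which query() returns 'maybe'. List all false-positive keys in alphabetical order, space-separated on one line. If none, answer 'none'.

Answer: bee dog hen koi pig

Derivation:
Start: bits=0000000000
After insert 'ram': sets bits 4 6 9 -> bits=0000101001
After insert 'elk': sets bits 3 8 -> bits=0001101011
After insert 'ape': sets bits 8 9 -> bits=0001101011
After insert 'emu': sets bits 0 4 -> bits=1001101011
Not inserted: bee dog hen jay koi pig — query each against bits=1001101011:
query bee: checks bit8=1, bit9=1 (all 1) -> maybe => FALSE POSITIVE
query dog: checks bit8=1, bit9=1 (all 1) -> maybe => FALSE POSITIVE
query hen: checks bit0=1, bit4=1, bit8=1 (all 1) -> maybe => FALSE POSITIVE
query jay: checks bit4=1, bit5=0, bit8=1 (has a 0) -> no => not a false positive
query koi: checks bit4=1, bit9=1 (all 1) -> maybe => FALSE POSITIVE
query pig: checks bit0=1, bit3=1, bit6=1 (all 1) -> maybe => FALSE POSITIVE
False positives (alphabetical): bee dog hen koi pig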